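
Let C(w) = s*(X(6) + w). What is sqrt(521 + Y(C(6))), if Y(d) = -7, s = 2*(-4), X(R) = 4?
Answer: sqrt(514) ≈ 22.672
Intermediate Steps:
s = -8
C(w) = -32 - 8*w (C(w) = -8*(4 + w) = -32 - 8*w)
sqrt(521 + Y(C(6))) = sqrt(521 - 7) = sqrt(514)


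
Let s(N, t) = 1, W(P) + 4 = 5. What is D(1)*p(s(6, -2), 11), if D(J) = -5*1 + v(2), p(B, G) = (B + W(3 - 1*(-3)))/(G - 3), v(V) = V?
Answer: -3/4 ≈ -0.75000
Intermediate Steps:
W(P) = 1 (W(P) = -4 + 5 = 1)
p(B, G) = (1 + B)/(-3 + G) (p(B, G) = (B + 1)/(G - 3) = (1 + B)/(-3 + G))
D(J) = -3 (D(J) = -5*1 + 2 = -5 + 2 = -3)
D(1)*p(s(6, -2), 11) = -3*(1 + 1)/(-3 + 11) = -3*2/8 = -3*1/4 = -3/4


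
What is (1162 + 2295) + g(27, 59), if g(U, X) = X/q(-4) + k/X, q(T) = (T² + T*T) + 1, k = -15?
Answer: 6733765/1947 ≈ 3458.5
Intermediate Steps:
q(T) = 1 + 2*T² (q(T) = (T² + T²) + 1 = 2*T² + 1 = 1 + 2*T²)
g(U, X) = -15/X + X/33 (g(U, X) = X/(1 + 2*(-4)²) - 15/X = X/(1 + 2*16) - 15/X = X/(1 + 32) - 15/X = X/33 - 15/X = -15/X + X/33)
(1162 + 2295) + g(27, 59) = (1162 + 2295) + (-15/59 + (1/33)*59) = 3457 + (-15*1/59 + 59/33) = 3457 + (-15/59 + 59/33) = 3457 + 2986/1947 = 6733765/1947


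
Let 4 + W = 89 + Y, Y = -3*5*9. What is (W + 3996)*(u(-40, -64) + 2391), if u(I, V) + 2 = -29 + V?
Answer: 9060016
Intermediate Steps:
u(I, V) = -31 + V (u(I, V) = -2 + (-29 + V) = -31 + V)
Y = -135 (Y = -15*9 = -135)
W = -50 (W = -4 + (89 - 135) = -4 - 46 = -50)
(W + 3996)*(u(-40, -64) + 2391) = (-50 + 3996)*((-31 - 64) + 2391) = 3946*(-95 + 2391) = 3946*2296 = 9060016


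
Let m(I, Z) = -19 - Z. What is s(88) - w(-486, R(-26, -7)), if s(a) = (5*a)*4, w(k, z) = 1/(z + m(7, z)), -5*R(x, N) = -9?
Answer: 33441/19 ≈ 1760.1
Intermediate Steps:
R(x, N) = 9/5 (R(x, N) = -⅕*(-9) = 9/5)
w(k, z) = -1/19 (w(k, z) = 1/(z + (-19 - z)) = 1/(-19) = -1/19)
s(a) = 20*a
s(88) - w(-486, R(-26, -7)) = 20*88 - 1*(-1/19) = 1760 + 1/19 = 33441/19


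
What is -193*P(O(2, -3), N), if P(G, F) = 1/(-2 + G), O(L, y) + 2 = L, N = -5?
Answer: 193/2 ≈ 96.500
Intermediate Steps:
O(L, y) = -2 + L
-193*P(O(2, -3), N) = -193/(-2 + (-2 + 2)) = -193/(-2 + 0) = -193/(-2) = -193*(-1/2) = 193/2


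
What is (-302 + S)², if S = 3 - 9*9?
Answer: 144400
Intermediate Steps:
S = -78 (S = 3 - 81 = -78)
(-302 + S)² = (-302 - 78)² = (-380)² = 144400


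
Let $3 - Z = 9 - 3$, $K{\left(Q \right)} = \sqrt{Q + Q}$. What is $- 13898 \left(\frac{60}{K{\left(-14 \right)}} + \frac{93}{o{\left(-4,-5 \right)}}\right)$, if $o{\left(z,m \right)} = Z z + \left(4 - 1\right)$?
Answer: $- \frac{430838}{5} + \frac{416940 i \sqrt{7}}{7} \approx -86168.0 + 1.5759 \cdot 10^{5} i$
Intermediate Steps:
$K{\left(Q \right)} = \sqrt{2} \sqrt{Q}$ ($K{\left(Q \right)} = \sqrt{2 Q} = \sqrt{2} \sqrt{Q}$)
$Z = -3$ ($Z = 3 - \left(9 - 3\right) = 3 - 6 = -3$)
$o{\left(z,m \right)} = 3 - 3 z$ ($o{\left(z,m \right)} = - 3 z + \left(4 - 1\right) = - 3 z + 3 = 3 - 3 z$)
$- 13898 \left(\frac{60}{K{\left(-14 \right)}} + \frac{93}{o{\left(-4,-5 \right)}}\right) = - 13898 \left(\frac{60}{\sqrt{2} \sqrt{-14}} + \frac{93}{3 - -12}\right) = - 13898 \left(\frac{60}{\sqrt{2} i \sqrt{14}} + \frac{93}{3 + 12}\right) = - 13898 \left(\frac{60}{2 i \sqrt{7}} + \frac{93}{15}\right) = - 13898 \left(60 \left(- \frac{i \sqrt{7}}{14}\right) + 93 \cdot \frac{1}{15}\right) = - 13898 \left(- \frac{30 i \sqrt{7}}{7} + \frac{31}{5}\right) = - 13898 \left(\frac{31}{5} - \frac{30 i \sqrt{7}}{7}\right) = - \frac{430838}{5} + \frac{416940 i \sqrt{7}}{7}$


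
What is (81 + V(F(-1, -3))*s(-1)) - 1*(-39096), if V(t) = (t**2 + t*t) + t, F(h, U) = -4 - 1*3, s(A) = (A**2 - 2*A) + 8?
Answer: 40178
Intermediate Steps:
s(A) = 8 + A**2 - 2*A
F(h, U) = -7 (F(h, U) = -4 - 3 = -7)
V(t) = t + 2*t**2 (V(t) = (t**2 + t**2) + t = 2*t**2 + t = t + 2*t**2)
(81 + V(F(-1, -3))*s(-1)) - 1*(-39096) = (81 + (-7*(1 + 2*(-7)))*(8 + (-1)**2 - 2*(-1))) - 1*(-39096) = (81 + (-7*(1 - 14))*(8 + 1 + 2)) + 39096 = (81 - 7*(-13)*11) + 39096 = (81 + 91*11) + 39096 = (81 + 1001) + 39096 = 1082 + 39096 = 40178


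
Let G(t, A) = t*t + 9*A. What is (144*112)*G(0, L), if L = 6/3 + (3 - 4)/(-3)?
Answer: 338688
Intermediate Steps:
L = 7/3 (L = 6*(⅓) - 1*(-⅓) = 2 + ⅓ = 7/3 ≈ 2.3333)
G(t, A) = t² + 9*A
(144*112)*G(0, L) = (144*112)*(0² + 9*(7/3)) = 16128*(0 + 21) = 16128*21 = 338688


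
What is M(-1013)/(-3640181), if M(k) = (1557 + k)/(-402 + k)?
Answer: 544/5150856115 ≈ 1.0561e-7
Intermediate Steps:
M(k) = (1557 + k)/(-402 + k)
M(-1013)/(-3640181) = ((1557 - 1013)/(-402 - 1013))/(-3640181) = (544/(-1415))*(-1/3640181) = -1/1415*544*(-1/3640181) = -544/1415*(-1/3640181) = 544/5150856115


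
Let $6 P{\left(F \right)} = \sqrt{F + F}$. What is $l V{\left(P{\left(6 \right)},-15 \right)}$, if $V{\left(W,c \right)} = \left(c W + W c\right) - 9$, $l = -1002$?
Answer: $9018 + 10020 \sqrt{3} \approx 26373.0$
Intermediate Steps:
$P{\left(F \right)} = \frac{\sqrt{2} \sqrt{F}}{6}$ ($P{\left(F \right)} = \frac{\sqrt{F + F}}{6} = \frac{\sqrt{2 F}}{6} = \frac{\sqrt{2} \sqrt{F}}{6}$)
$V{\left(W,c \right)} = -9 + 2 W c$ ($V{\left(W,c \right)} = \left(W c + W c\right) - 9 = 2 W c - 9 = -9 + 2 W c$)
$l V{\left(P{\left(6 \right)},-15 \right)} = - 1002 \left(-9 + 2 \frac{\sqrt{2} \sqrt{6}}{6} \left(-15\right)\right) = - 1002 \left(-9 + 2 \frac{\sqrt{3}}{3} \left(-15\right)\right) = - 1002 \left(-9 - 10 \sqrt{3}\right) = 9018 + 10020 \sqrt{3}$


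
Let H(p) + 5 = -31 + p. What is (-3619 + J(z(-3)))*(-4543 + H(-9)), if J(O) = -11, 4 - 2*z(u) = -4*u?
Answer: 16654440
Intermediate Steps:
H(p) = -36 + p (H(p) = -5 + (-31 + p) = -36 + p)
z(u) = 2 + 2*u (z(u) = 2 - (-2)*u = 2 + 2*u)
(-3619 + J(z(-3)))*(-4543 + H(-9)) = (-3619 - 11)*(-4543 + (-36 - 9)) = -3630*(-4543 - 45) = -3630*(-4588) = 16654440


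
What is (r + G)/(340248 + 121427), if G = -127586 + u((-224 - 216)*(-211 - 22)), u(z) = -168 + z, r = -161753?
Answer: -186987/461675 ≈ -0.40502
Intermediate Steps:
G = -25234 (G = -127586 + (-168 + (-224 - 216)*(-211 - 22)) = -127586 + (-168 - 440*(-233)) = -127586 + (-168 + 102520) = -127586 + 102352 = -25234)
(r + G)/(340248 + 121427) = (-161753 - 25234)/(340248 + 121427) = -186987/461675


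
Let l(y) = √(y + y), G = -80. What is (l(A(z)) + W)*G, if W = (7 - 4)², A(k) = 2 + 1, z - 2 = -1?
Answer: -720 - 80*√6 ≈ -915.96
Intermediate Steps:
z = 1 (z = 2 - 1 = 1)
A(k) = 3
l(y) = √2*√y (l(y) = √(2*y) = √2*√y)
W = 9 (W = 3² = 9)
(l(A(z)) + W)*G = (√2*√3 + 9)*(-80) = (√6 + 9)*(-80) = (9 + √6)*(-80) = -720 - 80*√6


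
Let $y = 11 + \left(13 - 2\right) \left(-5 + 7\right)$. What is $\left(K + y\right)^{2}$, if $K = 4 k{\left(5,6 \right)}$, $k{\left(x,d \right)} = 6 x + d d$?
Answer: $88209$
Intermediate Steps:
$k{\left(x,d \right)} = d^{2} + 6 x$ ($k{\left(x,d \right)} = 6 x + d^{2} = d^{2} + 6 x$)
$y = 33$ ($y = 11 + 11 \cdot 2 = 11 + 22 = 33$)
$K = 264$ ($K = 4 \left(6^{2} + 6 \cdot 5\right) = 4 \left(36 + 30\right) = 4 \cdot 66 = 264$)
$\left(K + y\right)^{2} = \left(264 + 33\right)^{2} = 297^{2} = 88209$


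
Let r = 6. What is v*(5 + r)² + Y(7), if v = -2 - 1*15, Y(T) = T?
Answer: -2050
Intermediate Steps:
v = -17 (v = -2 - 15 = -17)
v*(5 + r)² + Y(7) = -17*(5 + 6)² + 7 = -17*11² + 7 = -17*121 + 7 = -2057 + 7 = -2050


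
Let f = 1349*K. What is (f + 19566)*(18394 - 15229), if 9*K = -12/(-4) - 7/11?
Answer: 2080573940/33 ≈ 6.3048e+7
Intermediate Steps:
K = 26/99 (K = (-12/(-4) - 7/11)/9 = (-12*(-¼) - 7*1/11)/9 = (3 - 7/11)/9 = (⅑)*(26/11) = 26/99 ≈ 0.26263)
f = 35074/99 (f = 1349*(26/99) = 35074/99 ≈ 354.28)
(f + 19566)*(18394 - 15229) = (35074/99 + 19566)*(18394 - 15229) = (1972108/99)*3165 = 2080573940/33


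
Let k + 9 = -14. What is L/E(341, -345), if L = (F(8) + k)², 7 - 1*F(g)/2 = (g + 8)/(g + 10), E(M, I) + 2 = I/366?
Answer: -1147898/29079 ≈ -39.475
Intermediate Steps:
k = -23 (k = -9 - 14 = -23)
E(M, I) = -2 + I/366
F(g) = 14 - 2*(8 + g)/(10 + g) (F(g) = 14 - 2*(g + 8)/(g + 10) = 14 - 2*(8 + g)/(10 + g))
L = 9409/81 (L = (4*(31 + 3*8)/(10 + 8) - 23)² = (4*(31 + 24)/18 - 23)² = (4*(1/18)*55 - 23)² = (110/9 - 23)² = (-97/9)² = 9409/81 ≈ 116.16)
L/E(341, -345) = 9409/(81*(-2 + (1/366)*(-345))) = 9409/(81*(-2 - 115/122)) = 9409/(81*(-359/122)) = (9409/81)*(-122/359) = -1147898/29079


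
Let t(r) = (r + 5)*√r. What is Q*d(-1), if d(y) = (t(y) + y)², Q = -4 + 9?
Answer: -75 - 40*I ≈ -75.0 - 40.0*I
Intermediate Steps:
Q = 5
t(r) = √r*(5 + r) (t(r) = (5 + r)*√r = √r*(5 + r))
d(y) = (y + √y*(5 + y))² (d(y) = (√y*(5 + y) + y)² = (y + √y*(5 + y))²)
Q*d(-1) = 5*(-1 + √(-1)*(5 - 1))² = 5*(-1 + I*4)² = 5*(-1 + 4*I)²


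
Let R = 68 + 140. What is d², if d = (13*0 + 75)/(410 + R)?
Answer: 625/42436 ≈ 0.014728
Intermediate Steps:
R = 208
d = 25/206 (d = (13*0 + 75)/(410 + 208) = (0 + 75)/618 = 75*(1/618) = 25/206 ≈ 0.12136)
d² = (25/206)² = 625/42436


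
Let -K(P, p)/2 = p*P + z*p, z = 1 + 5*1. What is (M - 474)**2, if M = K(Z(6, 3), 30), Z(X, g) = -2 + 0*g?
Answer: 509796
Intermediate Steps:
Z(X, g) = -2 (Z(X, g) = -2 + 0 = -2)
z = 6 (z = 1 + 5 = 6)
K(P, p) = -12*p - 2*P*p (K(P, p) = -2*(p*P + 6*p) = -2*(P*p + 6*p) = -2*(6*p + P*p) = -12*p - 2*P*p)
M = -240 (M = -2*30*(6 - 2) = -2*30*4 = -240)
(M - 474)**2 = (-240 - 474)**2 = (-714)**2 = 509796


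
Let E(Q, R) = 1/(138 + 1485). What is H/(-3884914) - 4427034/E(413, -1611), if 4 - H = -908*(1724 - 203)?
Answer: -21504933013790/2993 ≈ -7.1851e+9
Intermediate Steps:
E(Q, R) = 1/1623
H = 1381072 (H = 4 - (-908)*(1724 - 203) = 4 - (-908)*1521 = 4 - 1*(-1381068) = 4 + 1381068 = 1381072)
H/(-3884914) - 4427034/E(413, -1611) = 1381072/(-3884914) - 4427034/1/1623 = 1381072*(-1/3884914) - 4427034*1623 = -1064/2993 - 7185076182 = -21504933013790/2993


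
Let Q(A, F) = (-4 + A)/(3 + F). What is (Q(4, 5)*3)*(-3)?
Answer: 0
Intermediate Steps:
Q(A, F) = (-4 + A)/(3 + F)
(Q(4, 5)*3)*(-3) = (((-4 + 4)/(3 + 5))*3)*(-3) = ((0/8)*3)*(-3) = (((1/8)*0)*3)*(-3) = (0*3)*(-3) = 0*(-3) = 0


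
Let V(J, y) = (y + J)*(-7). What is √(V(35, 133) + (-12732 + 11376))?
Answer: 2*I*√633 ≈ 50.319*I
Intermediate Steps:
V(J, y) = -7*J - 7*y (V(J, y) = (J + y)*(-7) = -7*J - 7*y)
√(V(35, 133) + (-12732 + 11376)) = √((-7*35 - 7*133) + (-12732 + 11376)) = √((-245 - 931) - 1356) = √(-1176 - 1356) = √(-2532) = 2*I*√633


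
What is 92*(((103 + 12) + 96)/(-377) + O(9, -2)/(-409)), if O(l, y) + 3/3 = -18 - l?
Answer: -6968356/154193 ≈ -45.192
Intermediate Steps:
O(l, y) = -19 - l (O(l, y) = -1 + (-18 - l) = -19 - l)
92*(((103 + 12) + 96)/(-377) + O(9, -2)/(-409)) = 92*(((103 + 12) + 96)/(-377) + (-19 - 1*9)/(-409)) = 92*((115 + 96)*(-1/377) + (-19 - 9)*(-1/409)) = 92*(211*(-1/377) - 28*(-1/409)) = 92*(-211/377 + 28/409) = 92*(-75743/154193) = -6968356/154193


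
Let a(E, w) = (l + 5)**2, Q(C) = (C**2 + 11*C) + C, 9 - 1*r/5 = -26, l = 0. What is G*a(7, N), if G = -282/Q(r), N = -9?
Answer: -282/1309 ≈ -0.21543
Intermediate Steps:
r = 175 (r = 45 - 5*(-26) = 45 + 130 = 175)
Q(C) = C**2 + 12*C
a(E, w) = 25 (a(E, w) = (0 + 5)**2 = 5**2 = 25)
G = -282/32725 (G = -282*1/(175*(12 + 175)) = -282/(175*187) = -282/32725 ≈ -0.0086173)
G*a(7, N) = -282/32725*25 = -282/1309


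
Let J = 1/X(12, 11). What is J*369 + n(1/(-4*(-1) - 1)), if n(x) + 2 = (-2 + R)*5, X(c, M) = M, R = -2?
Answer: 127/11 ≈ 11.545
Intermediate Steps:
n(x) = -22 (n(x) = -2 + (-2 - 2)*5 = -2 - 4*5 = -2 - 20 = -22)
J = 1/11 ≈ 0.090909
J*369 + n(1/(-4*(-1) - 1)) = (1/11)*369 - 22 = 369/11 - 22 = 127/11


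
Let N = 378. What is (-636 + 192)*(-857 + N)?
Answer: 212676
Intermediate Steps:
(-636 + 192)*(-857 + N) = (-636 + 192)*(-857 + 378) = -444*(-479) = 212676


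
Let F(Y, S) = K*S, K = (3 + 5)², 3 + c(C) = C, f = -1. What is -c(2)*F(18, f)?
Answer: -64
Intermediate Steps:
c(C) = -3 + C
K = 64 (K = 8² = 64)
F(Y, S) = 64*S
-c(2)*F(18, f) = -(-3 + 2)*64*(-1) = -(-1)*(-64) = -1*64 = -64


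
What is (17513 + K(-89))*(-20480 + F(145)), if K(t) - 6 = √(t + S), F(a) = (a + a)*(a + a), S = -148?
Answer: 1114558780 + 63620*I*√237 ≈ 1.1146e+9 + 9.7942e+5*I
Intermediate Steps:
F(a) = 4*a² (F(a) = (2*a)*(2*a) = 4*a²)
K(t) = 6 + √(-148 + t) (K(t) = 6 + √(t - 148) = 6 + √(-148 + t))
(17513 + K(-89))*(-20480 + F(145)) = (17513 + (6 + √(-148 - 89)))*(-20480 + 4*145²) = (17513 + (6 + √(-237)))*(-20480 + 4*21025) = (17513 + (6 + I*√237))*(-20480 + 84100) = (17519 + I*√237)*63620 = 1114558780 + 63620*I*√237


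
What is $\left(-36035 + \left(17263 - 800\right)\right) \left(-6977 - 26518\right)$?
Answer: $655564140$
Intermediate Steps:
$\left(-36035 + \left(17263 - 800\right)\right) \left(-6977 - 26518\right) = \left(-36035 + 16463\right) \left(-33495\right) = \left(-19572\right) \left(-33495\right) = 655564140$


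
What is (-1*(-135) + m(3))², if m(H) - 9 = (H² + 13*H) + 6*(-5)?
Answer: 26244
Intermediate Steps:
m(H) = -21 + H² + 13*H (m(H) = 9 + ((H² + 13*H) + 6*(-5)) = 9 + ((H² + 13*H) - 30) = 9 + (-30 + H² + 13*H) = -21 + H² + 13*H)
(-1*(-135) + m(3))² = (-1*(-135) + (-21 + 3² + 13*3))² = (135 + (-21 + 9 + 39))² = (135 + 27)² = 162² = 26244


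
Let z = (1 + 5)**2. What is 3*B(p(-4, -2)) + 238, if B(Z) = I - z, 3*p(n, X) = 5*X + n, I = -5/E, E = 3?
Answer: 125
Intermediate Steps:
I = -5/3 ≈ -1.6667
z = 36 (z = 6**2 = 36)
p(n, X) = n/3 + 5*X/3 (p(n, X) = (5*X + n)/3 = (n + 5*X)/3 = n/3 + 5*X/3)
B(Z) = -113/3 (B(Z) = -5/3 - 1*36 = -5/3 - 36 = -113/3)
3*B(p(-4, -2)) + 238 = 3*(-113/3) + 238 = -113 + 238 = 125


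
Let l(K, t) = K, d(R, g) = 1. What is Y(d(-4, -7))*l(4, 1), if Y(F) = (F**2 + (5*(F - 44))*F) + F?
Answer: -852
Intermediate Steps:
Y(F) = F + F**2 + F*(-220 + 5*F) (Y(F) = (F**2 + (5*(-44 + F))*F) + F = (F**2 + (-220 + 5*F)*F) + F = (F**2 + F*(-220 + 5*F)) + F = F + F**2 + F*(-220 + 5*F))
Y(d(-4, -7))*l(4, 1) = (3*1*(-73 + 2*1))*4 = (3*1*(-73 + 2))*4 = (3*1*(-71))*4 = -213*4 = -852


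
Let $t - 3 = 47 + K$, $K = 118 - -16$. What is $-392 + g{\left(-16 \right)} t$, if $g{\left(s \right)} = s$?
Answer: $-3336$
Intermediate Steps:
$K = 134$ ($K = 118 + \left(-23 + 39\right) = 118 + 16 = 134$)
$t = 184$ ($t = 3 + \left(47 + 134\right) = 3 + 181 = 184$)
$-392 + g{\left(-16 \right)} t = -392 - 2944 = -3336$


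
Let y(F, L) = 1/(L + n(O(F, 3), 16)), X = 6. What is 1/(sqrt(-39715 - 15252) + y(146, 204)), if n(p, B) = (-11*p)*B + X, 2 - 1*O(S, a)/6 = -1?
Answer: -2958/480948277789 - 8749764*I*sqrt(54967)/480948277789 ≈ -6.1504e-9 - 0.0042653*I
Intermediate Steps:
O(S, a) = 18 (O(S, a) = 12 - 6*(-1) = 12 + 6 = 18)
n(p, B) = 6 - 11*B*p (n(p, B) = (-11*p)*B + 6 = -11*B*p + 6 = 6 - 11*B*p)
y(F, L) = 1/(-3162 + L) (y(F, L) = 1/(L + (6 - 11*16*18)) = 1/(L + (6 - 3168)) = 1/(L - 3162) = 1/(-3162 + L))
1/(sqrt(-39715 - 15252) + y(146, 204)) = 1/(sqrt(-39715 - 15252) + 1/(-3162 + 204)) = 1/(sqrt(-54967) + 1/(-2958)) = 1/(I*sqrt(54967) - 1/2958) = 1/(-1/2958 + I*sqrt(54967))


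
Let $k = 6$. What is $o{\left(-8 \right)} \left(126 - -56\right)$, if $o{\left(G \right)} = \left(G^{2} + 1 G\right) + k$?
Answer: $11284$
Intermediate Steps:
$o{\left(G \right)} = 6 + G + G^{2}$ ($o{\left(G \right)} = \left(G^{2} + 1 G\right) + 6 = \left(G^{2} + G\right) + 6 = \left(G + G^{2}\right) + 6 = 6 + G + G^{2}$)
$o{\left(-8 \right)} \left(126 - -56\right) = \left(6 - 8 + \left(-8\right)^{2}\right) \left(126 - -56\right) = \left(6 - 8 + 64\right) \left(126 + 56\right) = 62 \cdot 182 = 11284$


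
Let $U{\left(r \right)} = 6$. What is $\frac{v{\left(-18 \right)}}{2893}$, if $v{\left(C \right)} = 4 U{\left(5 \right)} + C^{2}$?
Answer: $\frac{348}{2893} \approx 0.12029$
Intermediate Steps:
$v{\left(C \right)} = 24 + C^{2}$ ($v{\left(C \right)} = 4 \cdot 6 + C^{2} = 24 + C^{2}$)
$\frac{v{\left(-18 \right)}}{2893} = \frac{24 + \left(-18\right)^{2}}{2893} = \left(24 + 324\right) \frac{1}{2893} = 348 \cdot \frac{1}{2893} = \frac{348}{2893}$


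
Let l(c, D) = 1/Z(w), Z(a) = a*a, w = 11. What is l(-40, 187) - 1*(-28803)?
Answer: 3485164/121 ≈ 28803.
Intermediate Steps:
Z(a) = a**2
l(c, D) = 1/121 (l(c, D) = 1/(11**2) = 1/121)
l(-40, 187) - 1*(-28803) = 1/121 - 1*(-28803) = 1/121 + 28803 = 3485164/121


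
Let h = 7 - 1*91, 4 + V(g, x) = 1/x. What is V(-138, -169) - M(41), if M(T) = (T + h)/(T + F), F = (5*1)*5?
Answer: -37415/11154 ≈ -3.3544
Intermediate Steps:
V(g, x) = -4 + 1/x
F = 25 (F = 5*5 = 25)
h = -84 (h = 7 - 91 = -84)
M(T) = (-84 + T)/(25 + T) (M(T) = (T - 84)/(T + 25) = (-84 + T)/(25 + T))
V(-138, -169) - M(41) = (-4 + 1/(-169)) - (-84 + 41)/(25 + 41) = (-4 - 1/169) - (-43)/66 = -677/169 - (-43)/66 = -677/169 - 1*(-43/66) = -677/169 + 43/66 = -37415/11154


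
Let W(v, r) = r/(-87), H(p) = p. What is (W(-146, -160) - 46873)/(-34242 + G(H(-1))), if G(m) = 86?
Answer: 4077791/2971572 ≈ 1.3723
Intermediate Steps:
W(v, r) = -r/87 (W(v, r) = r*(-1/87) = -r/87)
(W(-146, -160) - 46873)/(-34242 + G(H(-1))) = (-1/87*(-160) - 46873)/(-34242 + 86) = (160/87 - 46873)/(-34156) = -4077791/87*(-1/34156) = 4077791/2971572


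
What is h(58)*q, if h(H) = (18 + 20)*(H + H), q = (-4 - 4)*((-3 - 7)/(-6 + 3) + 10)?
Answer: -1410560/3 ≈ -4.7019e+5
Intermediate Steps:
q = -320/3 (q = -8*(-10/(-3) + 10) = -8*(-10*(-⅓) + 10) = -8*(10/3 + 10) = -8*40/3 = -320/3 ≈ -106.67)
h(H) = 76*H (h(H) = 38*(2*H) = 76*H)
h(58)*q = (76*58)*(-320/3) = 4408*(-320/3) = -1410560/3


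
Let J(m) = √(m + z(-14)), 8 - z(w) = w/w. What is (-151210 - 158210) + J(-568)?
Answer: -309420 + I*√561 ≈ -3.0942e+5 + 23.685*I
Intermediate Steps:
z(w) = 7 (z(w) = 8 - w/w = 8 - 1*1 = 8 - 1 = 7)
J(m) = √(7 + m) (J(m) = √(m + 7) = √(7 + m))
(-151210 - 158210) + J(-568) = (-151210 - 158210) + √(7 - 568) = -309420 + √(-561) = -309420 + I*√561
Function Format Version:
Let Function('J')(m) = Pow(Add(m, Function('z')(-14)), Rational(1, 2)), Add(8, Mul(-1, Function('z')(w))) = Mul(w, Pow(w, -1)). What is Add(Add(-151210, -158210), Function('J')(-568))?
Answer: Add(-309420, Mul(I, Pow(561, Rational(1, 2)))) ≈ Add(-3.0942e+5, Mul(23.685, I))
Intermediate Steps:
Function('z')(w) = 7 (Function('z')(w) = Add(8, Mul(-1, Mul(w, Pow(w, -1)))) = Add(8, Mul(-1, 1)) = Add(8, -1) = 7)
Function('J')(m) = Pow(Add(7, m), Rational(1, 2)) (Function('J')(m) = Pow(Add(m, 7), Rational(1, 2)) = Pow(Add(7, m), Rational(1, 2)))
Add(Add(-151210, -158210), Function('J')(-568)) = Add(Add(-151210, -158210), Pow(Add(7, -568), Rational(1, 2))) = Add(-309420, Pow(-561, Rational(1, 2))) = Add(-309420, Mul(I, Pow(561, Rational(1, 2))))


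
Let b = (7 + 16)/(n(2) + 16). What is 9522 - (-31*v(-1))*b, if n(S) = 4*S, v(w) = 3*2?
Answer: 38801/4 ≈ 9700.3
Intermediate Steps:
v(w) = 6
b = 23/24 (b = (7 + 16)/(4*2 + 16) = 23/(8 + 16) = 23/24 ≈ 0.95833)
9522 - (-31*v(-1))*b = 9522 - (-31*6)*23/24 = 9522 - (-186)*23/24 = 9522 - 1*(-713/4) = 9522 + 713/4 = 38801/4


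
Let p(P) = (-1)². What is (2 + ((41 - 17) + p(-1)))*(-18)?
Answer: -486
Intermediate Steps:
p(P) = 1
(2 + ((41 - 17) + p(-1)))*(-18) = (2 + ((41 - 17) + 1))*(-18) = (2 + (24 + 1))*(-18) = (2 + 25)*(-18) = 27*(-18) = -486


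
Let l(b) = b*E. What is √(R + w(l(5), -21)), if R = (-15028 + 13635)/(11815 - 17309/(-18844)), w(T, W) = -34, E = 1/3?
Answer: I*√1691466322959425022/222659169 ≈ 5.841*I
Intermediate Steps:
E = ⅓ ≈ 0.33333
l(b) = b/3 (l(b) = b*(⅓) = b/3)
R = -26249692/222659169 (R = -1393/(11815 - 17309*(-1/18844)) = -1393/(11815 + 17309/18844) = -1393/222659169/18844 = -1393*18844/222659169 = -26249692/222659169 ≈ -0.11789)
√(R + w(l(5), -21)) = √(-26249692/222659169 - 34) = √(-7596661438/222659169) = I*√1691466322959425022/222659169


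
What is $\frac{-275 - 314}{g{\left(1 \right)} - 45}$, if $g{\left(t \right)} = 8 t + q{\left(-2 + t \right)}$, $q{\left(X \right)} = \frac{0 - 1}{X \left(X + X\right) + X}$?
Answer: $\frac{31}{2} \approx 15.5$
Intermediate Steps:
$q{\left(X \right)} = - \frac{1}{X + 2 X^{2}}$ ($q{\left(X \right)} = - \frac{1}{X 2 X + X} = - \frac{1}{2 X^{2} + X} = - \frac{1}{X + 2 X^{2}}$)
$g{\left(t \right)} = 8 t - \frac{1}{\left(-3 + 2 t\right) \left(-2 + t\right)}$ ($g{\left(t \right)} = 8 t - \frac{1}{\left(-2 + t\right) \left(1 + 2 \left(-2 + t\right)\right)} = 8 t - \frac{1}{\left(-2 + t\right) \left(1 + \left(-4 + 2 t\right)\right)} = 8 t - \frac{1}{\left(-2 + t\right) \left(-3 + 2 t\right)} = 8 t - \frac{1}{\left(-3 + 2 t\right) \left(-2 + t\right)}$)
$\frac{-275 - 314}{g{\left(1 \right)} - 45} = \frac{-275 - 314}{\frac{-1 + 8 \cdot 1 \left(-3 + 2 \cdot 1\right) \left(-2 + 1\right)}{\left(-3 + 2 \cdot 1\right) \left(-2 + 1\right)} - 45} = - \frac{589}{\frac{-1 + 8 \cdot 1 \left(-3 + 2\right) \left(-1\right)}{\left(-3 + 2\right) \left(-1\right)} - 45} = - \frac{589}{\frac{1}{-1} \left(-1\right) \left(-1 + 8 \cdot 1 \left(-1\right) \left(-1\right)\right) - 45} = - \frac{589}{\left(-1\right) \left(-1\right) \left(-1 + 8\right) - 45} = - \frac{589}{\left(-1\right) \left(-1\right) 7 - 45} = - \frac{589}{7 - 45} = - \frac{589}{-38} = \left(-589\right) \left(- \frac{1}{38}\right) = \frac{31}{2}$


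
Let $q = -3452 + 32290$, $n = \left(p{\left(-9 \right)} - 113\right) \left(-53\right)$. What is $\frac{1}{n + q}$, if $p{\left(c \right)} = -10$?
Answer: $\frac{1}{35357} \approx 2.8283 \cdot 10^{-5}$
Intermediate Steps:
$n = 6519$ ($n = \left(-10 - 113\right) \left(-53\right) = \left(-123\right) \left(-53\right) = 6519$)
$q = 28838$
$\frac{1}{n + q} = \frac{1}{6519 + 28838} = \frac{1}{35357}$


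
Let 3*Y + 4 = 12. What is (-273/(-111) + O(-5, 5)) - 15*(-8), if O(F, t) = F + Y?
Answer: 13334/111 ≈ 120.13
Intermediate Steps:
Y = 8/3 (Y = -4/3 + (1/3)*12 = -4/3 + 4 = 8/3 ≈ 2.6667)
O(F, t) = 8/3 + F (O(F, t) = F + 8/3 = 8/3 + F)
(-273/(-111) + O(-5, 5)) - 15*(-8) = (-273/(-111) + (8/3 - 5)) - 15*(-8) = (-273*(-1/111) - 7/3) + 120 = (91/37 - 7/3) + 120 = 14/111 + 120 = 13334/111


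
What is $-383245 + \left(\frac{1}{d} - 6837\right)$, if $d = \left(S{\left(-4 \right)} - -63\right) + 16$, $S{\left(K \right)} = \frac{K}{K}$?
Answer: $- \frac{31206559}{80} \approx -3.9008 \cdot 10^{5}$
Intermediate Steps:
$S{\left(K \right)} = 1$
$d = 80$ ($d = \left(1 - -63\right) + 16 = \left(1 + 63\right) + 16 = 64 + 16 = 80$)
$-383245 + \left(\frac{1}{d} - 6837\right) = -383245 + \left(\frac{1}{80} - 6837\right) = -383245 - \frac{546959}{80} = - \frac{31206559}{80}$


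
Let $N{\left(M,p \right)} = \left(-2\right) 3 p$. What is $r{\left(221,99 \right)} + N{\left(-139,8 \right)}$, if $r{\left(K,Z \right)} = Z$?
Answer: $51$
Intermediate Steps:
$N{\left(M,p \right)} = - 6 p$
$r{\left(221,99 \right)} + N{\left(-139,8 \right)} = 99 - 48 = 51$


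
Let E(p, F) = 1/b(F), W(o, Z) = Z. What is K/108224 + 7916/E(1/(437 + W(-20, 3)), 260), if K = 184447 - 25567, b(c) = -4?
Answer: -107082683/3382 ≈ -31663.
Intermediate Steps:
E(p, F) = -¼ (E(p, F) = 1/(-4) = -¼)
K = 158880
K/108224 + 7916/E(1/(437 + W(-20, 3)), 260) = 158880/108224 + 7916/(-¼) = 158880*(1/108224) + 7916*(-4) = 4965/3382 - 31664 = -107082683/3382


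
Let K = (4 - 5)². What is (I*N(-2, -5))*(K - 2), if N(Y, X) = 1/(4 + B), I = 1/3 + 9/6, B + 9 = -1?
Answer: 11/36 ≈ 0.30556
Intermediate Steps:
B = -10 (B = -9 - 1 = -10)
I = 11/6 (I = 1*(⅓) + 9*(⅙) = ⅓ + 3/2 = 11/6 ≈ 1.8333)
N(Y, X) = -⅙ (N(Y, X) = 1/(4 - 10) = 1/(-6) = -⅙)
K = 1 (K = (-1)² = 1)
(I*N(-2, -5))*(K - 2) = ((11/6)*(-⅙))*(1 - 2) = -11/36*(-1) = 11/36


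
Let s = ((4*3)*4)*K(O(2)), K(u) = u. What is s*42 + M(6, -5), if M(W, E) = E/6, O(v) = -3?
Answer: -36293/6 ≈ -6048.8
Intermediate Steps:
M(W, E) = E/6 (M(W, E) = E*(⅙) = E/6)
s = -144 (s = ((4*3)*4)*(-3) = (12*4)*(-3) = 48*(-3) = -144)
s*42 + M(6, -5) = -144*42 + (⅙)*(-5) = -6048 - ⅚ = -36293/6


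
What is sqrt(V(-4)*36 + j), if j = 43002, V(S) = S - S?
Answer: 3*sqrt(4778) ≈ 207.37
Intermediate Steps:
V(S) = 0
sqrt(V(-4)*36 + j) = sqrt(0*36 + 43002) = sqrt(0 + 43002) = sqrt(43002) = 3*sqrt(4778)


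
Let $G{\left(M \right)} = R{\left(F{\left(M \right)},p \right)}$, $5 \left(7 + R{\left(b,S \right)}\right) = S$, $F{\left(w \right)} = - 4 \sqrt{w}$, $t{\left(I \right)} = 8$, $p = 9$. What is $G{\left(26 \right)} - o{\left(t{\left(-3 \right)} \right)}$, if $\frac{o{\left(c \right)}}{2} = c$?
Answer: $- \frac{106}{5} \approx -21.2$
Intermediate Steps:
$o{\left(c \right)} = 2 c$
$R{\left(b,S \right)} = -7 + \frac{S}{5}$
$G{\left(M \right)} = - \frac{26}{5}$ ($G{\left(M \right)} = -7 + \frac{1}{5} \cdot 9 = -7 + \frac{9}{5} = - \frac{26}{5}$)
$G{\left(26 \right)} - o{\left(t{\left(-3 \right)} \right)} = - \frac{26}{5} - 2 \cdot 8 = - \frac{26}{5} - 16 = - \frac{106}{5}$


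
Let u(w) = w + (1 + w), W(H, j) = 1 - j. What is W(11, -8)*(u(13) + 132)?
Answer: 1431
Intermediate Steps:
u(w) = 1 + 2*w
W(11, -8)*(u(13) + 132) = (1 - 1*(-8))*((1 + 2*13) + 132) = (1 + 8)*((1 + 26) + 132) = 9*(27 + 132) = 9*159 = 1431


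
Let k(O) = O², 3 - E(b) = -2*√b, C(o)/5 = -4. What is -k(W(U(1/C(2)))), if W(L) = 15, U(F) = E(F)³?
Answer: -225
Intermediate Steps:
C(o) = -20 (C(o) = 5*(-4) = -20)
E(b) = 3 + 2*√b (E(b) = 3 - (-2)*√b = 3 + 2*√b)
U(F) = (3 + 2*√F)³
-k(W(U(1/C(2)))) = -1*15² = -1*225 = -225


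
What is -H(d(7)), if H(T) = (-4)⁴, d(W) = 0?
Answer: -256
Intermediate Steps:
H(T) = 256
-H(d(7)) = -1*256 = -256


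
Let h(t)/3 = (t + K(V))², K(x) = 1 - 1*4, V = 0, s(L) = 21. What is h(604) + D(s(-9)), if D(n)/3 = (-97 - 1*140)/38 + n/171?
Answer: 41176217/38 ≈ 1.0836e+6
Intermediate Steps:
K(x) = -3 (K(x) = 1 - 4 = -3)
D(n) = -711/38 + n/57 (D(n) = 3*((-97 - 1*140)/38 + n/171) = 3*((-97 - 140)*(1/38) + n*(1/171)) = 3*(-237*1/38 + n/171) = 3*(-237/38 + n/171) = -711/38 + n/57)
h(t) = 3*(-3 + t)² (h(t) = 3*(t - 3)² = 3*(-3 + t)²)
h(604) + D(s(-9)) = 3*(-3 + 604)² + (-711/38 + (1/57)*21) = 3*601² + (-711/38 + 7/19) = 3*361201 - 697/38 = 1083603 - 697/38 = 41176217/38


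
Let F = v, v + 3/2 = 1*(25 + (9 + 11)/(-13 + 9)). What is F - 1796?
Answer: -3555/2 ≈ -1777.5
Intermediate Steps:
v = 37/2 (v = -3/2 + 1*(25 + (9 + 11)/(-13 + 9)) = -3/2 + 1*(25 + 20/(-4)) = -3/2 + 1*(25 + 20*(-1/4)) = -3/2 + 1*(25 - 5) = -3/2 + 1*20 = -3/2 + 20 = 37/2 ≈ 18.500)
F = 37/2 ≈ 18.500
F - 1796 = 37/2 - 1796 = -3555/2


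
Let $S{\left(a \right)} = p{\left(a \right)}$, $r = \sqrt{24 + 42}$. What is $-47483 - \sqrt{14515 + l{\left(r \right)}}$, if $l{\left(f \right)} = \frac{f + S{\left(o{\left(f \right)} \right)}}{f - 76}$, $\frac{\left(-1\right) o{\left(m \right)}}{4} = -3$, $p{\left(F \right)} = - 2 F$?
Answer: $-47483 - \frac{2 \sqrt{275791 - 3629 \sqrt{66}}}{\sqrt{76 - \sqrt{66}}} \approx -47604.0$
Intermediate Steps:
$o{\left(m \right)} = 12$ ($o{\left(m \right)} = \left(-4\right) \left(-3\right) = 12$)
$r = \sqrt{66} \approx 8.124$
$S{\left(a \right)} = - 2 a$
$l{\left(f \right)} = \frac{-24 + f}{-76 + f}$ ($l{\left(f \right)} = \frac{f - 24}{f - 76} = \frac{f - 24}{-76 + f} = \frac{-24 + f}{-76 + f}$)
$-47483 - \sqrt{14515 + l{\left(r \right)}} = -47483 - \sqrt{14515 + \frac{-24 + \sqrt{66}}{-76 + \sqrt{66}}}$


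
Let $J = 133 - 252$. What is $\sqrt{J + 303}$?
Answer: $2 \sqrt{46} \approx 13.565$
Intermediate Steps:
$J = -119$ ($J = 133 - 252 = -119$)
$\sqrt{J + 303} = \sqrt{-119 + 303} = \sqrt{184} = 2 \sqrt{46}$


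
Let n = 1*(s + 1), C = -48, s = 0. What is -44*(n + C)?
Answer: 2068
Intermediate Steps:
n = 1 (n = 1*(0 + 1) = 1*1 = 1)
-44*(n + C) = -44*(1 - 48) = -44*(-47) = 2068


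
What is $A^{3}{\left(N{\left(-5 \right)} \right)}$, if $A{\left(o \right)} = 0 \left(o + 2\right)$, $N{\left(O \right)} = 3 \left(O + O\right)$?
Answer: $0$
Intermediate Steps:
$N{\left(O \right)} = 6 O$ ($N{\left(O \right)} = 3 \cdot 2 O = 6 O$)
$A{\left(o \right)} = 0$ ($A{\left(o \right)} = 0 \left(2 + o\right) = 0$)
$A^{3}{\left(N{\left(-5 \right)} \right)} = 0^{3} = 0$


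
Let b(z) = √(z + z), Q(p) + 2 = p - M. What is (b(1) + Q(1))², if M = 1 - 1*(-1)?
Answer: (3 - √2)² ≈ 2.5147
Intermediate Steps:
M = 2 (M = 1 + 1 = 2)
Q(p) = -4 + p (Q(p) = -2 + (p - 1*2) = -2 + (p - 2) = -2 + (-2 + p) = -4 + p)
b(z) = √2*√z (b(z) = √(2*z) = √2*√z)
(b(1) + Q(1))² = (√2*√1 + (-4 + 1))² = (√2*1 - 3)² = (√2 - 3)² = (-3 + √2)²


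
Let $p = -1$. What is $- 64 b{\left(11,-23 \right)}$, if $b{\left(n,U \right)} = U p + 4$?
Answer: $-1728$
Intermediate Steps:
$b{\left(n,U \right)} = 4 - U$ ($b{\left(n,U \right)} = U \left(-1\right) + 4 = - U + 4 = 4 - U$)
$- 64 b{\left(11,-23 \right)} = - 64 \left(4 - -23\right) = - 64 \left(4 + 23\right) = \left(-64\right) 27 = -1728$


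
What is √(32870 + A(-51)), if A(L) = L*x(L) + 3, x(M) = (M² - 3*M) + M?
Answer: 2*I*√26245 ≈ 324.01*I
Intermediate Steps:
x(M) = M² - 2*M
A(L) = 3 + L²*(-2 + L) (A(L) = L*(L*(-2 + L)) + 3 = L²*(-2 + L) + 3 = 3 + L²*(-2 + L))
√(32870 + A(-51)) = √(32870 + (3 + (-51)²*(-2 - 51))) = √(32870 + (3 + 2601*(-53))) = √(32870 + (3 - 137853)) = √(32870 - 137850) = √(-104980) = 2*I*√26245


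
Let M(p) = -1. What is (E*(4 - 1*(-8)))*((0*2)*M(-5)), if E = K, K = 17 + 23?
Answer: 0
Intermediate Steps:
K = 40
E = 40
(E*(4 - 1*(-8)))*((0*2)*M(-5)) = (40*(4 - 1*(-8)))*((0*2)*(-1)) = (40*(4 + 8))*(0*(-1)) = (40*12)*0 = 480*0 = 0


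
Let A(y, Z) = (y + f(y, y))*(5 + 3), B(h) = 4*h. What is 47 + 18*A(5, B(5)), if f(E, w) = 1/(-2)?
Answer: 695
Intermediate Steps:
f(E, w) = -½
A(y, Z) = -4 + 8*y (A(y, Z) = (y - ½)*(5 + 3) = (-½ + y)*8 = -4 + 8*y)
47 + 18*A(5, B(5)) = 47 + 18*(-4 + 8*5) = 47 + 18*(-4 + 40) = 47 + 18*36 = 47 + 648 = 695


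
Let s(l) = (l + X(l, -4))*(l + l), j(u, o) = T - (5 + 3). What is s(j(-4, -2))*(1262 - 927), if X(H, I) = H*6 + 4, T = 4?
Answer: 64320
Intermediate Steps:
X(H, I) = 4 + 6*H (X(H, I) = 6*H + 4 = 4 + 6*H)
j(u, o) = -4 (j(u, o) = 4 - (5 + 3) = 4 - 1*8 = 4 - 8 = -4)
s(l) = 2*l*(4 + 7*l) (s(l) = (l + (4 + 6*l))*(l + l) = (4 + 7*l)*(2*l) = 2*l*(4 + 7*l))
s(j(-4, -2))*(1262 - 927) = (2*(-4)*(4 + 7*(-4)))*(1262 - 927) = (2*(-4)*(4 - 28))*335 = (2*(-4)*(-24))*335 = 192*335 = 64320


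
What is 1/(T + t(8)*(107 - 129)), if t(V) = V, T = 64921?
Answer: 1/64745 ≈ 1.5445e-5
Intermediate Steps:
1/(T + t(8)*(107 - 129)) = 1/(64921 + 8*(107 - 129)) = 1/(64921 + 8*(-22)) = 1/(64921 - 176) = 1/64745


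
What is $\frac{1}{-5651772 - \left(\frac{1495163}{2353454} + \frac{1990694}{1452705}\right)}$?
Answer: $- \frac{3418874393070}{19322705423307543031} \approx -1.7694 \cdot 10^{-7}$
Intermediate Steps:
$\frac{1}{-5651772 - \left(\frac{1495163}{2353454} + \frac{1990694}{1452705}\right)} = \frac{1}{-5651772 - \frac{6857037522991}{3418874393070}} = \frac{1}{- \frac{19322705423307543031}{3418874393070}} = - \frac{3418874393070}{19322705423307543031}$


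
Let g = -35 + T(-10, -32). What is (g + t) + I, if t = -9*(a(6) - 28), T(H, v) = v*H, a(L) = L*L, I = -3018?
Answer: -2805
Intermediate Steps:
a(L) = L²
T(H, v) = H*v
t = -72 (t = -9*(6² - 28) = -9*(36 - 28) = -9*8 = -72)
g = 285 (g = -35 - 10*(-32) = -35 + 320 = 285)
(g + t) + I = (285 - 72) - 3018 = 213 - 3018 = -2805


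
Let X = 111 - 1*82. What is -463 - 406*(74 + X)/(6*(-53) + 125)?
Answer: -47541/193 ≈ -246.33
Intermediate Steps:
X = 29 (X = 111 - 82 = 29)
-463 - 406*(74 + X)/(6*(-53) + 125) = -463 - 406*(74 + 29)/(6*(-53) + 125) = -463 - 41818/(-318 + 125) = -463 - 41818/(-193) = -463 - 41818*(-1)/193 = -463 - 406*(-103/193) = -463 + 41818/193 = -47541/193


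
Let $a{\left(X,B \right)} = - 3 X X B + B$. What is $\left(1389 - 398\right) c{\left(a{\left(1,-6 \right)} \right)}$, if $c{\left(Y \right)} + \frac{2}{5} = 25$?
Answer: $\frac{121893}{5} \approx 24379.0$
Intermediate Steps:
$a{\left(X,B \right)} = B - 3 B X^{2}$ ($a{\left(X,B \right)} = - 3 X^{2} B + B = - 3 B X^{2} + B = B - 3 B X^{2}$)
$c{\left(Y \right)} = \frac{123}{5}$ ($c{\left(Y \right)} = - \frac{2}{5} + 25 = \frac{123}{5}$)
$\left(1389 - 398\right) c{\left(a{\left(1,-6 \right)} \right)} = \left(1389 - 398\right) \frac{123}{5} = 991 \cdot \frac{123}{5} = \frac{121893}{5}$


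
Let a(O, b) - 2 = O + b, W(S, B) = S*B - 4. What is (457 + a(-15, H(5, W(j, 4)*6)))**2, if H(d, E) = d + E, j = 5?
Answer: 297025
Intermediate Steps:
W(S, B) = -4 + B*S (W(S, B) = B*S - 4 = -4 + B*S)
H(d, E) = E + d
a(O, b) = 2 + O + b (a(O, b) = 2 + (O + b) = 2 + O + b)
(457 + a(-15, H(5, W(j, 4)*6)))**2 = (457 + (2 - 15 + ((-4 + 4*5)*6 + 5)))**2 = (457 + (2 - 15 + ((-4 + 20)*6 + 5)))**2 = (457 + (2 - 15 + (16*6 + 5)))**2 = (457 + (2 - 15 + (96 + 5)))**2 = (457 + (2 - 15 + 101))**2 = (457 + 88)**2 = 545**2 = 297025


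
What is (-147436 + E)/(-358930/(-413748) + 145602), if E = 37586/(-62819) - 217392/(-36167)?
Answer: -69294220380433531908/68435169102977066849 ≈ -1.0126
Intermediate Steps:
E = 12296975186/2271974773 (E = 37586*(-1/62819) - 217392*(-1/36167) = -37586/62819 + 217392/36167 = 12296975186/2271974773 ≈ 5.4125)
(-147436 + E)/(-358930/(-413748) + 145602) = (-147436 + 12296975186/2271974773)/(-358930/(-413748) + 145602) = -334958575656842/(2271974773*(-358930*(-1/413748) + 145602)) = -334958575656842/(2271974773*(179465/206874 + 145602)) = -334958575656842/(2271974773*30121447613/206874) = -334958575656842/2271974773*206874/30121447613 = -69294220380433531908/68435169102977066849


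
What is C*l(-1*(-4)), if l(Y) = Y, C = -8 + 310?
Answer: 1208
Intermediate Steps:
C = 302
C*l(-1*(-4)) = 302*(-1*(-4)) = 302*4 = 1208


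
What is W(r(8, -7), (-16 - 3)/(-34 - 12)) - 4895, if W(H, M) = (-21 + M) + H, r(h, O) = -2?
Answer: -226209/46 ≈ -4917.6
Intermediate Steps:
W(H, M) = -21 + H + M
W(r(8, -7), (-16 - 3)/(-34 - 12)) - 4895 = (-21 - 2 + (-16 - 3)/(-34 - 12)) - 4895 = (-21 - 2 - 19/(-46)) - 4895 = (-21 - 2 - 19*(-1/46)) - 4895 = (-21 - 2 + 19/46) - 4895 = -1039/46 - 4895 = -226209/46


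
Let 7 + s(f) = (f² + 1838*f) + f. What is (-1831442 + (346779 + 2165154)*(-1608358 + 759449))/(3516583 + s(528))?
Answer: -2132404362539/4766352 ≈ -4.4739e+5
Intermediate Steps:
s(f) = -7 + f² + 1839*f (s(f) = -7 + ((f² + 1838*f) + f) = -7 + (f² + 1839*f) = -7 + f² + 1839*f)
(-1831442 + (346779 + 2165154)*(-1608358 + 759449))/(3516583 + s(528)) = (-1831442 + (346779 + 2165154)*(-1608358 + 759449))/(3516583 + (-7 + 528² + 1839*528)) = (-1831442 + 2511933*(-848909))/(3516583 + (-7 + 278784 + 970992)) = (-1831442 - 2132402531097)/(3516583 + 1249769) = -2132404362539/4766352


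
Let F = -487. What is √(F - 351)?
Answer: I*√838 ≈ 28.948*I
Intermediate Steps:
√(F - 351) = √(-487 - 351) = √(-838) = I*√838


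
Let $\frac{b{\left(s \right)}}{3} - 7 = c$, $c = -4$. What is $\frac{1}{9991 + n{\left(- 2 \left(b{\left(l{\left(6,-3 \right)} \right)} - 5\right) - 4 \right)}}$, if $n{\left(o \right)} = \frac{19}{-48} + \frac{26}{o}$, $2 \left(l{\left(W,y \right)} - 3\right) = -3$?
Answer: $\frac{16}{159815} \approx 0.00010012$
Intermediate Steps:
$l{\left(W,y \right)} = \frac{3}{2}$ ($l{\left(W,y \right)} = 3 + \frac{1}{2} \left(-3\right) = 3 - \frac{3}{2} = \frac{3}{2}$)
$b{\left(s \right)} = 9$ ($b{\left(s \right)} = 21 + 3 \left(-4\right) = 21 - 12 = 9$)
$n{\left(o \right)} = - \frac{19}{48} + \frac{26}{o}$ ($n{\left(o \right)} = 19 \left(- \frac{1}{48}\right) + \frac{26}{o} = - \frac{19}{48} + \frac{26}{o}$)
$\frac{1}{9991 + n{\left(- 2 \left(b{\left(l{\left(6,-3 \right)} \right)} - 5\right) - 4 \right)}} = \frac{1}{9991 + \left(- \frac{19}{48} + \frac{26}{- 2 \left(9 - 5\right) - 4}\right)} = \frac{1}{9991 + \left(- \frac{19}{48} + \frac{26}{\left(-2\right) 4 - 4}\right)} = \frac{1}{9991 + \left(- \frac{19}{48} + \frac{26}{-8 - 4}\right)} = \frac{1}{9991 + \left(- \frac{19}{48} + \frac{26}{-12}\right)} = \frac{1}{9991 + \left(- \frac{19}{48} + 26 \left(- \frac{1}{12}\right)\right)} = \frac{1}{9991 - \frac{41}{16}} = \frac{1}{\frac{159815}{16}} = \frac{16}{159815}$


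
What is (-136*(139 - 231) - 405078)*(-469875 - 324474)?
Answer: 311834409534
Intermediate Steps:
(-136*(139 - 231) - 405078)*(-469875 - 324474) = (-136*(-92) - 405078)*(-794349) = (12512 - 405078)*(-794349) = -392566*(-794349) = 311834409534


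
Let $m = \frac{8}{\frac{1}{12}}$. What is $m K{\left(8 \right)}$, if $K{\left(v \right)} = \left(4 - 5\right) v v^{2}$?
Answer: $-49152$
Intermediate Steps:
$K{\left(v \right)} = - v^{3}$ ($K{\left(v \right)} = - v v^{2} = - v^{3}$)
$m = 96$ ($m = 8 \frac{1}{\frac{1}{12}} = 8 \cdot 12 = 96$)
$m K{\left(8 \right)} = 96 \left(- 8^{3}\right) = 96 \left(\left(-1\right) 512\right) = 96 \left(-512\right) = -49152$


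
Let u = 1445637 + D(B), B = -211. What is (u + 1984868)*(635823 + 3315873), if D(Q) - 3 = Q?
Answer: 13555490933712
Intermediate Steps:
D(Q) = 3 + Q
u = 1445429 (u = 1445637 + (3 - 211) = 1445637 - 208 = 1445429)
(u + 1984868)*(635823 + 3315873) = (1445429 + 1984868)*(635823 + 3315873) = 3430297*3951696 = 13555490933712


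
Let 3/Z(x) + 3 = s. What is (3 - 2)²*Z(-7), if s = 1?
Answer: -3/2 ≈ -1.5000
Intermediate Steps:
Z(x) = -3/2 (Z(x) = 3/(-3 + 1) = 3/(-2) = 3*(-½) = -3/2)
(3 - 2)²*Z(-7) = (3 - 2)²*(-3/2) = 1²*(-3/2) = 1*(-3/2) = -3/2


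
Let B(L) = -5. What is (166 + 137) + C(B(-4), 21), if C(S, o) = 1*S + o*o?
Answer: 739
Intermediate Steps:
C(S, o) = S + o**2
(166 + 137) + C(B(-4), 21) = (166 + 137) + (-5 + 21**2) = 303 + (-5 + 441) = 303 + 436 = 739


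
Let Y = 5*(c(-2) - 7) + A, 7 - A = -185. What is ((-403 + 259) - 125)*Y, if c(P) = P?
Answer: -39543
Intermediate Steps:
A = 192 (A = 7 - 1*(-185) = 7 + 185 = 192)
Y = 147 (Y = 5*(-2 - 7) + 192 = 5*(-9) + 192 = -45 + 192 = 147)
((-403 + 259) - 125)*Y = ((-403 + 259) - 125)*147 = (-144 - 125)*147 = -269*147 = -39543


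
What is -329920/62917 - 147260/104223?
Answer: -43650409580/6557398491 ≈ -6.6567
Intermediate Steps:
-329920/62917 - 147260/104223 = -43650409580/6557398491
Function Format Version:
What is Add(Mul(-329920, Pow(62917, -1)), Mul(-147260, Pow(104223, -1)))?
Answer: Rational(-43650409580, 6557398491) ≈ -6.6567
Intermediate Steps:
Add(Mul(-329920, Pow(62917, -1)), Mul(-147260, Pow(104223, -1))) = Add(Mul(-329920, Rational(1, 62917)), Mul(-147260, Rational(1, 104223))) = Add(Rational(-329920, 62917), Rational(-147260, 104223)) = Rational(-43650409580, 6557398491)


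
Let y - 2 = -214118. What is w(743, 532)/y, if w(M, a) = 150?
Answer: -25/35686 ≈ -0.00070055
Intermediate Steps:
y = -214116 (y = 2 - 214118 = -214116)
w(743, 532)/y = 150/(-214116) = 150*(-1/214116) = -25/35686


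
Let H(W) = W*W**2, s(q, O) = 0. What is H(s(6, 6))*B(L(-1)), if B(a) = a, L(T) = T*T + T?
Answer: 0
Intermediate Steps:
L(T) = T + T**2 (L(T) = T**2 + T = T + T**2)
H(W) = W**3
H(s(6, 6))*B(L(-1)) = 0**3*(-(1 - 1)) = 0*(-1*0) = 0*0 = 0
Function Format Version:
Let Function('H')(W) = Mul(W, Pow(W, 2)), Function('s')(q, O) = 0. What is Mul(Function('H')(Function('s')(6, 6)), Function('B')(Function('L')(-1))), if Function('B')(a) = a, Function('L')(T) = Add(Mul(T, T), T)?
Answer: 0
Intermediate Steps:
Function('L')(T) = Add(T, Pow(T, 2)) (Function('L')(T) = Add(Pow(T, 2), T) = Add(T, Pow(T, 2)))
Function('H')(W) = Pow(W, 3)
Mul(Function('H')(Function('s')(6, 6)), Function('B')(Function('L')(-1))) = Mul(Pow(0, 3), Mul(-1, Add(1, -1))) = Mul(0, Mul(-1, 0)) = Mul(0, 0) = 0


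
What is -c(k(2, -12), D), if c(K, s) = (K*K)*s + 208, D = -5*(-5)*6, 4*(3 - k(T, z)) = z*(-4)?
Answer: -12358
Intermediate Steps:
k(T, z) = 3 + z (k(T, z) = 3 - z*(-4)/4 = 3 - (-1)*z = 3 + z)
D = 150 (D = 25*6 = 150)
c(K, s) = 208 + s*K² (c(K, s) = K²*s + 208 = s*K² + 208 = 208 + s*K²)
-c(k(2, -12), D) = -(208 + 150*(3 - 12)²) = -(208 + 150*(-9)²) = -(208 + 150*81) = -(208 + 12150) = -1*12358 = -12358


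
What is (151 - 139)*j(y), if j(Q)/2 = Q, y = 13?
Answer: 312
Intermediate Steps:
j(Q) = 2*Q
(151 - 139)*j(y) = (151 - 139)*(2*13) = 12*26 = 312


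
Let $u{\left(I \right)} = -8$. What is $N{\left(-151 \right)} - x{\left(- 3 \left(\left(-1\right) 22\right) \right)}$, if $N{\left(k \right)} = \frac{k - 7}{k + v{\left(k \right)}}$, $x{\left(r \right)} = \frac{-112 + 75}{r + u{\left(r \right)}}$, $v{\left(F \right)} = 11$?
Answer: $\frac{1793}{1015} \approx 1.7665$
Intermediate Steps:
$x{\left(r \right)} = - \frac{37}{-8 + r}$ ($x{\left(r \right)} = \frac{-112 + 75}{r - 8} = - \frac{37}{-8 + r}$)
$N{\left(k \right)} = \frac{-7 + k}{11 + k}$ ($N{\left(k \right)} = \frac{k - 7}{k + 11} = \frac{-7 + k}{11 + k}$)
$N{\left(-151 \right)} - x{\left(- 3 \left(\left(-1\right) 22\right) \right)} = \frac{-7 - 151}{11 - 151} - - \frac{37}{-8 - 3 \left(\left(-1\right) 22\right)} = \frac{1}{-140} \left(-158\right) - - \frac{37}{-8 - -66} = \left(- \frac{1}{140}\right) \left(-158\right) - - \frac{37}{-8 + 66} = \frac{79}{70} - - \frac{37}{58} = \frac{79}{70} + \frac{37}{58} = \frac{1793}{1015}$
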